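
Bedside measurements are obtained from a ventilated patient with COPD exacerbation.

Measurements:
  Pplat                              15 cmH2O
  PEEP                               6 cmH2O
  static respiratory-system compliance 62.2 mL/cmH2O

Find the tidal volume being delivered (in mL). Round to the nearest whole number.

560

Vt = Cstat × (Pplat − PEEP) = 62.2 × (15 − 6) = 62.2 × 9.0 = 559.8 mL.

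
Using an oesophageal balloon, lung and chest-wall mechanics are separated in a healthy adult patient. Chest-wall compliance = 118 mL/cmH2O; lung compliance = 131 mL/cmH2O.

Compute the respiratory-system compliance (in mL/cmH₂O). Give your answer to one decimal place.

62.1

Lung and chest wall are elastances in series: 1/Crs = 1/CL + 1/Ccw.
1/Crs = 1/131 + 1/118 = 0.01611.
Crs = 62.073 mL/cmH2O.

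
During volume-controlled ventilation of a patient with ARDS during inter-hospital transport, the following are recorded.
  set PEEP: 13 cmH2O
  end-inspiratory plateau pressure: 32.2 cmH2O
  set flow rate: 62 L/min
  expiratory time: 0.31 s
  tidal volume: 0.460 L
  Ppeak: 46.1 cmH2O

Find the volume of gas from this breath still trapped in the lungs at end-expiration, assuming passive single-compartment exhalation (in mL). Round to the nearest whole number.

Flow: 62 L/min ÷ 60 = 1.0333 L/s.
R = (PIP − Pplat)/V̇ = (46.1 − 32.2) / 1.0333 = 13.9/1.0333 = 13.452 cmH2O·s/L.
C = Vt/(Pplat − PEEP) = 460.0 / (32.2 − 13) = 460.0/19.2 = 23.958 mL/cmH2O.
τ = R × C = 13.452 × 0.02396 L/cmH2O = 0.3223 s.
Fraction remaining = e^(−Te/τ) = e^(−0.31/0.3223) = 0.3822.
Trapped volume = 460.0 × 0.3822 = 175.81 mL.

176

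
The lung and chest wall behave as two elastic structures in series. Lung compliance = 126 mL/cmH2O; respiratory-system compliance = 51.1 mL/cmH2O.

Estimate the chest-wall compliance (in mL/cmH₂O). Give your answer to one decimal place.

1/Ccw = 1/Crs − 1/CL.
1/Ccw = 1/51.1 − 1/126 = 0.01163.
Ccw = 85.985 mL/cmH2O.

86.0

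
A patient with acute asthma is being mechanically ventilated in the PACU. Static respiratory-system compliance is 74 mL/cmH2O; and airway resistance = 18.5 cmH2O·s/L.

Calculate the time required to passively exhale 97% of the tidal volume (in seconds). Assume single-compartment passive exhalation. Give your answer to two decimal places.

τ = R × C = 18.5 × 74 mL/cmH2O = 18.5 × 0.074 L/cmH2O = 1.369 s.
Exhaled fraction f = 1 − e^(−t/τ) → t = −τ·ln(1 − f) = −1.369·ln(0.03) = 4.8 s.

4.80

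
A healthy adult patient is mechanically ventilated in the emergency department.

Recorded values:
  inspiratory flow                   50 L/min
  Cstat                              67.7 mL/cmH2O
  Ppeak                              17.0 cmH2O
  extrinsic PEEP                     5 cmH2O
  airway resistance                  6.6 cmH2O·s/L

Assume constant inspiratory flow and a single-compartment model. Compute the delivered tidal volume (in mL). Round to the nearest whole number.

440

Flow: 50 L/min ÷ 60 = 0.8333 L/s.
Equation of motion (constant flow): PIP = Vt/C + R·V̇ + PEEP.
Vt/C = PIP − R·V̇ − PEEP = 17.0 − 5.5 − 5 = 6.5 cmH2O.
Vt = C × 6.5 = 67.7 × 6.5 = 440.05 mL.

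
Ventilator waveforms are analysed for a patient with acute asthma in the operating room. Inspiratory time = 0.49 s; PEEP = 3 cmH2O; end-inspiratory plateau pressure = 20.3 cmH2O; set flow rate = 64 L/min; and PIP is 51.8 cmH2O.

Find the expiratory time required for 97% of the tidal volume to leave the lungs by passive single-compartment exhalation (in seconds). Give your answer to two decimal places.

Flow: 64 L/min ÷ 60 = 1.0667 L/s.
Vt = flow × Ti = 1.0667 L/s × 0.49 s × 1000 mL/L = 522.68 mL.
R = (PIP − Pplat)/V̇ = (51.8 − 20.3) / 1.0667 = 31.5/1.0667 = 29.53 cmH2O·s/L.
C = Vt/(Pplat − PEEP) = 522.68 / (20.3 − 3) = 522.68/17.3 = 30.213 mL/cmH2O.
τ = R × C = 29.53 × 0.03021 L/cmH2O = 0.8921 s.
t = −τ·ln(1 − 0.97) = −0.8921·ln(0.03) = 3.128 s.

3.13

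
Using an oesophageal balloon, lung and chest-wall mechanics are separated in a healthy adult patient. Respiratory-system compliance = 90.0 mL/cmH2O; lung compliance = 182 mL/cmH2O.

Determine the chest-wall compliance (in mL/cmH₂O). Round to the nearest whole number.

178

1/Ccw = 1/Crs − 1/CL.
1/Ccw = 1/90.0 − 1/182 = 0.005617.
Ccw = 178.03 mL/cmH2O.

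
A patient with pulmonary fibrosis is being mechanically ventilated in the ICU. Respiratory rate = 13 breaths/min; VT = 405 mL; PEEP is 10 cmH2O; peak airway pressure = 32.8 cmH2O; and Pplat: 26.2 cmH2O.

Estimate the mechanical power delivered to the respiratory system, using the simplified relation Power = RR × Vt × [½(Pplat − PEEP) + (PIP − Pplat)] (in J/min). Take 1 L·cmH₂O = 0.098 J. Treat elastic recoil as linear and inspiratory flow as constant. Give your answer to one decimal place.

Per-breath work = Vt × [½(Pplat−PEEP) + (PIP−Pplat)] = 0.405 × [0.5×16.2 + 6.6] = 0.405 × 14.7 = 5.954 L·cmH2O.
Power = 13 × 5.954 = 77.402 L·cmH2O/min.
× 0.098 J/(L·cmH2O) → 7.585 J/min.

7.6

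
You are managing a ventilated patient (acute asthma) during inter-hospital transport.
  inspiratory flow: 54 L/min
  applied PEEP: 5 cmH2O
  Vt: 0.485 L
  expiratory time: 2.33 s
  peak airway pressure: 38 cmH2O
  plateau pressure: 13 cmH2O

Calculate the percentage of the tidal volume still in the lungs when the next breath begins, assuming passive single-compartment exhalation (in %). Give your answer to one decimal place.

25.1

Flow: 54 L/min ÷ 60 = 0.9 L/s.
R = (PIP − Pplat)/V̇ = (38 − 13) / 0.9 = 25.0/0.9 = 27.778 cmH2O·s/L.
C = Vt/(Pplat − PEEP) = 485.0 / (13 − 5) = 485.0/8.0 = 60.625 mL/cmH2O.
τ = R × C = 27.778 × 0.06063 L/cmH2O = 1.684 s.
Fraction remaining at end-expiration = e^(−Te/τ) = e^(−2.33/1.684) = 0.2507 → 25.07%.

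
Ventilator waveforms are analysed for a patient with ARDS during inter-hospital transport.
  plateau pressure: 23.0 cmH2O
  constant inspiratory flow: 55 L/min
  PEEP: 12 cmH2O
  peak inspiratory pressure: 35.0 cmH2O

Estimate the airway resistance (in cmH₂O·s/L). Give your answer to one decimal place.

Flow: 55 L/min ÷ 60 = 0.9167 L/s.
Raw = (PIP − Pplat) / flow = (35.0 − 23.0) / 0.9167 = 12.0 / 0.9167 = 13.09 cmH2O·s/L.

13.1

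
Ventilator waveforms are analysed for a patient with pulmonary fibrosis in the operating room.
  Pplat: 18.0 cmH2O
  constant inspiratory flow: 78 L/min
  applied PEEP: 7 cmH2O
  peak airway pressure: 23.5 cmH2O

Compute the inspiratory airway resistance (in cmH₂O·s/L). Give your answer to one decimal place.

4.2

Flow: 78 L/min ÷ 60 = 1.3 L/s.
Raw = (PIP − Pplat) / flow = (23.5 − 18.0) / 1.3 = 5.5 / 1.3 = 4.231 cmH2O·s/L.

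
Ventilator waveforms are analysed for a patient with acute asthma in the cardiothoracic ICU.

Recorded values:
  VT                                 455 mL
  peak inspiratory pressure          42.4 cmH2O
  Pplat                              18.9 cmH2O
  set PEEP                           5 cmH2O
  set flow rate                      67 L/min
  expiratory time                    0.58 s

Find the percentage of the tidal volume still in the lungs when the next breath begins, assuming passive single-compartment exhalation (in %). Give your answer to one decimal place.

43.1

Flow: 67 L/min ÷ 60 = 1.1167 L/s.
R = (PIP − Pplat)/V̇ = (42.4 − 18.9) / 1.1167 = 23.5/1.1167 = 21.044 cmH2O·s/L.
C = Vt/(Pplat − PEEP) = 455.0 / (18.9 − 5) = 455.0/13.9 = 32.734 mL/cmH2O.
τ = R × C = 21.044 × 0.03273 L/cmH2O = 0.6888 s.
Fraction remaining at end-expiration = e^(−Te/τ) = e^(−0.58/0.6888) = 0.4308 → 43.08%.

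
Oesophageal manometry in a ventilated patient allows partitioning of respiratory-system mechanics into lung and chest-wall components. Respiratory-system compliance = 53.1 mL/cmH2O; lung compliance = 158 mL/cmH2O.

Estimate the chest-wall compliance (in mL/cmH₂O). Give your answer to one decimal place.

1/Ccw = 1/Crs − 1/CL.
1/Ccw = 1/53.1 − 1/158 = 0.0125.
Ccw = 80.0 mL/cmH2O.

80.0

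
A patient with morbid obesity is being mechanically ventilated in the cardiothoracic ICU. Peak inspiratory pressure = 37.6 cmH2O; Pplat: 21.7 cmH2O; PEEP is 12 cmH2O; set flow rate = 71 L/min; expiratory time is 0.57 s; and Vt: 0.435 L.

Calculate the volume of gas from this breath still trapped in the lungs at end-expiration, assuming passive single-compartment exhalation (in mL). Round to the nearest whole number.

Flow: 71 L/min ÷ 60 = 1.1833 L/s.
R = (PIP − Pplat)/V̇ = (37.6 − 21.7) / 1.1833 = 15.9/1.1833 = 13.437 cmH2O·s/L.
C = Vt/(Pplat − PEEP) = 435.0 / (21.7 − 12) = 435.0/9.7 = 44.845 mL/cmH2O.
τ = R × C = 13.437 × 0.04485 L/cmH2O = 0.6026 s.
Fraction remaining = e^(−Te/τ) = e^(−0.57/0.6026) = 0.3883.
Trapped volume = 435.0 × 0.3883 = 168.91 mL.

169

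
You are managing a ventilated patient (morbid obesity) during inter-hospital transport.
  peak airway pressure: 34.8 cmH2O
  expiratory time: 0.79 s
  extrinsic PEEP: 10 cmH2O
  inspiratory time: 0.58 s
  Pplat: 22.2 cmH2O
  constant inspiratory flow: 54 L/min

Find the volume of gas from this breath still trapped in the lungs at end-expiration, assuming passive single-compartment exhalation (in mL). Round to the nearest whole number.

Flow: 54 L/min ÷ 60 = 0.9 L/s.
Vt = flow × Ti = 0.9 L/s × 0.58 s × 1000 mL/L = 522.0 mL.
R = (PIP − Pplat)/V̇ = (34.8 − 22.2) / 0.9 = 12.6/0.9 = 14.0 cmH2O·s/L.
C = Vt/(Pplat − PEEP) = 522.0 / (22.2 − 10) = 522.0/12.2 = 42.787 mL/cmH2O.
τ = R × C = 14.0 × 0.04279 L/cmH2O = 0.5991 s.
Fraction remaining = e^(−Te/τ) = e^(−0.79/0.5991) = 0.2675.
Trapped volume = 522.0 × 0.2675 = 139.64 mL.

140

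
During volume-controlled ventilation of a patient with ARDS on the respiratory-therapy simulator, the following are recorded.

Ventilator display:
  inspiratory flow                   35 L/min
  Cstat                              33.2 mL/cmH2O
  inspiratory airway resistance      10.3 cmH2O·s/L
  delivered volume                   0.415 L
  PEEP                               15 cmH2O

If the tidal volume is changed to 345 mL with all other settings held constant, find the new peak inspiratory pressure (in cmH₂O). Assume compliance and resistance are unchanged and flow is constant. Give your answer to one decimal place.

31.4

Flow: 35 L/min ÷ 60 = 0.5833 L/s.
PIP = Vt/C + R·V̇ + PEEP (constant-flow equation of motion).
Only the elastic term changes: ΔPIP = ΔVt / C = (345 − 415) / 33.2 = -2.108 cmH2O.
Original PIP = 415/33.2 + 10.3×0.5833 + 15 = 33.508 cmH2O; new PIP = 33.508 + (-2.108) = 31.4 cmH2O.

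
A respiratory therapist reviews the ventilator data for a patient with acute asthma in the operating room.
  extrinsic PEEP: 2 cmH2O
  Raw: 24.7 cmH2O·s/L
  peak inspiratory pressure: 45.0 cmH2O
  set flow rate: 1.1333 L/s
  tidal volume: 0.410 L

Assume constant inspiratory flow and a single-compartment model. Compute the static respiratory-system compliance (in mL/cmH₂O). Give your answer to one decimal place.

27.3

Equation of motion (constant flow): PIP = Vt/C + R·V̇ + PEEP.
Vt/C = PIP − R·V̇ − PEEP = 45.0 − 24.7×1.1333 − 2 = 45.0 − 27.993 − 2 = 15.007 cmH2O.
C = Vt / 15.007 = 410 / 15.007 = 27.321 mL/cmH2O.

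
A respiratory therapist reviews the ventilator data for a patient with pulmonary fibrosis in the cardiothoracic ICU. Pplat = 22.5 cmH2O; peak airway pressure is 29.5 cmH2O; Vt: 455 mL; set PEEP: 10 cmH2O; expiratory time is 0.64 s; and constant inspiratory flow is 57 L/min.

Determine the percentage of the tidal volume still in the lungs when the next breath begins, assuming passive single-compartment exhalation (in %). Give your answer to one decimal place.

9.2

Flow: 57 L/min ÷ 60 = 0.95 L/s.
R = (PIP − Pplat)/V̇ = (29.5 − 22.5) / 0.95 = 7.0/0.95 = 7.368 cmH2O·s/L.
C = Vt/(Pplat − PEEP) = 455.0 / (22.5 − 10) = 455.0/12.5 = 36.4 mL/cmH2O.
τ = R × C = 7.368 × 0.0364 L/cmH2O = 0.2682 s.
Fraction remaining at end-expiration = e^(−Te/τ) = e^(−0.64/0.2682) = 0.09197 → 9.197%.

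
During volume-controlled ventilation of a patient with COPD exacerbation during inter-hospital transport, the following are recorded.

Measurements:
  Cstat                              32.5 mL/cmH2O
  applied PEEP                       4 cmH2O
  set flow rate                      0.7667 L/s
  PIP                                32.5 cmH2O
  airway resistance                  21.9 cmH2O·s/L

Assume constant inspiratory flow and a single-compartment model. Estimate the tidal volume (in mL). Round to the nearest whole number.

381

Equation of motion (constant flow): PIP = Vt/C + R·V̇ + PEEP.
Vt/C = PIP − R·V̇ − PEEP = 32.5 − 16.791 − 4 = 11.709 cmH2O.
Vt = C × 11.709 = 32.5 × 11.709 = 380.54 mL.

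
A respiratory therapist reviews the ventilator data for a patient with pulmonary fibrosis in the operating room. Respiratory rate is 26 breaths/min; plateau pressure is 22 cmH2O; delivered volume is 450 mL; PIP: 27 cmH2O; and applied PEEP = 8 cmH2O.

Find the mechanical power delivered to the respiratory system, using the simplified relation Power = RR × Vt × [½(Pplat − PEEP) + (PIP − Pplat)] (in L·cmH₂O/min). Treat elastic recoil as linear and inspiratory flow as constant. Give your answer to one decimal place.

Per-breath work = Vt × [½(Pplat−PEEP) + (PIP−Pplat)] = 0.450 × [0.5×14.0 + 5.0] = 0.450 × 12.0 = 5.4 L·cmH2O.
Power = 26 × 5.4 = 140.4 L·cmH2O/min.

140.4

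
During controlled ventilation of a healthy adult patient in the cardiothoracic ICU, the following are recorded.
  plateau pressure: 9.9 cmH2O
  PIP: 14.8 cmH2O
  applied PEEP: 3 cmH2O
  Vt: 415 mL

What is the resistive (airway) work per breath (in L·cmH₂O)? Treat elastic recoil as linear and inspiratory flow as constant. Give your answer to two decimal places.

2.03

With constant inspiratory flow the resistive pressure is constant at PIP − Pplat = 14.8 − 9.9 = 4.9 cmH2O, so resistive work = 4.9 × 0.415 = 2.034 L·cmH2O.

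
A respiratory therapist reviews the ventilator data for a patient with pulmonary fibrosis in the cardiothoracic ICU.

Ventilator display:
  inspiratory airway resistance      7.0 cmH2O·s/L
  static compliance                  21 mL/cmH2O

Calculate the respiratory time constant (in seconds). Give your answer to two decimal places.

0.15

τ = R × C = 7.0 × 21 mL/cmH2O = 7.0 × 0.021 L/cmH2O = 0.147 s.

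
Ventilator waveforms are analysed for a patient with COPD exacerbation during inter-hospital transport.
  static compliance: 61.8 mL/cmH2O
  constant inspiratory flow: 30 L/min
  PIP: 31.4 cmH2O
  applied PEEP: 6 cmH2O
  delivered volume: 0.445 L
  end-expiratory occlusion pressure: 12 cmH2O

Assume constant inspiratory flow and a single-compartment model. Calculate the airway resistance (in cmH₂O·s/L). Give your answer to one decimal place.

24.4

Flow: 30 L/min ÷ 60 = 0.5 L/s.
Total PEEP = 12 cmH2O (set 6 + intrinsic 6); this is the baseline alveolar pressure.
Equation of motion (constant flow): PIP = Vt/C + R·V̇ + PEEP.
R·V̇ = PIP − Vt/C − PEEP = 31.4 − 445/61.8 − 12 = 31.4 − 7.201 − 12 = 12.199 cmH2O.
R = 12.199 / 0.5 = 24.398 cmH2O·s/L.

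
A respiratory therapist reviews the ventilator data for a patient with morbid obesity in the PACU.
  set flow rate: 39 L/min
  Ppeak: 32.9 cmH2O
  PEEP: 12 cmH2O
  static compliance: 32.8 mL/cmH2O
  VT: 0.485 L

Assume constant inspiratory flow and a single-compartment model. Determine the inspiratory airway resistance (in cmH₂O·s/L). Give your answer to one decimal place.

9.4

Flow: 39 L/min ÷ 60 = 0.65 L/s.
Equation of motion (constant flow): PIP = Vt/C + R·V̇ + PEEP.
R·V̇ = PIP − Vt/C − PEEP = 32.9 − 485/32.8 − 12 = 32.9 − 14.787 − 12 = 6.113 cmH2O.
R = 6.113 / 0.65 = 9.405 cmH2O·s/L.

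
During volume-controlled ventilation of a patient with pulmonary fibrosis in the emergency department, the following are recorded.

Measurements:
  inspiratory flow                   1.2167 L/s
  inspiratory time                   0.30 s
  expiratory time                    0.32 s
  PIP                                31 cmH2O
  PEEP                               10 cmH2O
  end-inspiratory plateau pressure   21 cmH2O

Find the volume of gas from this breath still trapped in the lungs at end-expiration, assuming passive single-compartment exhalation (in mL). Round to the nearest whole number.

Vt = flow × Ti = 1.2167 L/s × 0.30 s × 1000 mL/L = 365.01 mL.
R = (PIP − Pplat)/V̇ = (31 − 21) / 1.2167 = 10.0/1.2167 = 8.219 cmH2O·s/L.
C = Vt/(Pplat − PEEP) = 365.01 / (21 − 10) = 365.01/11.0 = 33.183 mL/cmH2O.
τ = R × C = 8.219 × 0.03318 L/cmH2O = 0.2727 s.
Fraction remaining = e^(−Te/τ) = e^(−0.32/0.2727) = 0.3093.
Trapped volume = 365.01 × 0.3093 = 112.9 mL.

113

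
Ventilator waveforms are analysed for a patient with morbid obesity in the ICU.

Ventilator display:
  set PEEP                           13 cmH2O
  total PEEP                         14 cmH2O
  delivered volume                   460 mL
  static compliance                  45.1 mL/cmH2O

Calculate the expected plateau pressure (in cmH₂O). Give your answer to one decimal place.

24.2

End-expiratory occlusion gives total PEEP = 14 cmH2O (intrinsic PEEP = 14 − 13 = 1). Use total PEEP for the elastic gradient.
Pplat = PEEPtotal + Vt / Cstat = 14 + 460 / 45.1 = 14 + 10.2 = 24.2 cmH2O.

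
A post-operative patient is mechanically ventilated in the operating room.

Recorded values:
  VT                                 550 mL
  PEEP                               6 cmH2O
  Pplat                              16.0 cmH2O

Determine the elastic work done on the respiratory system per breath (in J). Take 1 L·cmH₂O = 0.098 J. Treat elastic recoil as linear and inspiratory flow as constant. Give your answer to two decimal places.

0.27

Elastic work ≈ ½ × (Pplat − PEEP) × Vt = 0.5 × (16.0 − 6) × 0.550 L = 0.5 × 10.0 × 0.550 = 2.75 L·cmH2O.
× 0.098 J/(L·cmH2O) → 0.2695 J.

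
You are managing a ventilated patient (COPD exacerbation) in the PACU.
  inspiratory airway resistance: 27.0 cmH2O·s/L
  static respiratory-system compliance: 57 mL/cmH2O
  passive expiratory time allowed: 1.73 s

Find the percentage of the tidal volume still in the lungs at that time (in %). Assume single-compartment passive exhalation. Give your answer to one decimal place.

32.5

τ = R × C = 27.0 × 57 mL/cmH2O = 27.0 × 0.057 L/cmH2O = 1.539 s.
Passive exhalation: V(t)/V₀ = e^(−t/τ) = e^(−1.73/1.539) = 0.3249.
Fraction remaining = 0.3249 → 32.49%.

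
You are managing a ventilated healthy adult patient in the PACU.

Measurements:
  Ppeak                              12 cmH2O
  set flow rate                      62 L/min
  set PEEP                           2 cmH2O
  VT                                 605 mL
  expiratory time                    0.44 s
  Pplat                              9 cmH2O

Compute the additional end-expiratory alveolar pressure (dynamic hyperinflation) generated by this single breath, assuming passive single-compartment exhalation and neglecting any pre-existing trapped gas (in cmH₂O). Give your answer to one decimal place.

1.2

Flow: 62 L/min ÷ 60 = 1.0333 L/s.
R = (PIP − Pplat)/V̇ = (12 − 9) / 1.0333 = 3.0/1.0333 = 2.903 cmH2O·s/L.
C = Vt/(Pplat − PEEP) = 605.0 / (9 − 2) = 605.0/7.0 = 86.429 mL/cmH2O.
τ = R × C = 2.903 × 0.08643 L/cmH2O = 0.2509 s.
Fraction remaining = e^(−Te/τ) = e^(−0.44/0.2509) = 0.1731; trapped volume = 605.0 × 0.1731 = 104.73 mL.
Additional alveolar pressure from trapping ≈ V_trapped / C = 104.73 / 86.429 = 1.212 cmH2O.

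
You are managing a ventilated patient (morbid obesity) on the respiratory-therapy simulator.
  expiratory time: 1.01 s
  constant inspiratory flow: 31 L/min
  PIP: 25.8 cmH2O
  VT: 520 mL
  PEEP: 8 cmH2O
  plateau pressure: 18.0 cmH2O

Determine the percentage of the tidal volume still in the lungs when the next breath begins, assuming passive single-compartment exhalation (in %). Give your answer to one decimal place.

Flow: 31 L/min ÷ 60 = 0.5167 L/s.
R = (PIP − Pplat)/V̇ = (25.8 − 18.0) / 0.5167 = 7.8/0.5167 = 15.096 cmH2O·s/L.
C = Vt/(Pplat − PEEP) = 520.0 / (18.0 − 8) = 520.0/10.0 = 52.0 mL/cmH2O.
τ = R × C = 15.096 × 0.052 L/cmH2O = 0.785 s.
Fraction remaining at end-expiration = e^(−Te/τ) = e^(−1.01/0.785) = 0.2762 → 27.62%.

27.6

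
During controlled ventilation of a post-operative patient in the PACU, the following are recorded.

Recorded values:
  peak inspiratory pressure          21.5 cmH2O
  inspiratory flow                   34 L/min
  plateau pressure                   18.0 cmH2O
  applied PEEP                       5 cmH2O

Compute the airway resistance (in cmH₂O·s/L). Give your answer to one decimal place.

Flow: 34 L/min ÷ 60 = 0.5667 L/s.
Raw = (PIP − Pplat) / flow = (21.5 − 18.0) / 0.5667 = 3.5 / 0.5667 = 6.176 cmH2O·s/L.

6.2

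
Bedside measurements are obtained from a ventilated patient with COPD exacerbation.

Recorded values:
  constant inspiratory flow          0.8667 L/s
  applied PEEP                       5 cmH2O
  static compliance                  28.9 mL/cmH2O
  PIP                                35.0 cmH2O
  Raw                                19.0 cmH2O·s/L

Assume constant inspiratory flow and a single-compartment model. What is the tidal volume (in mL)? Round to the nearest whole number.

391

Equation of motion (constant flow): PIP = Vt/C + R·V̇ + PEEP.
Vt/C = PIP − R·V̇ − PEEP = 35.0 − 16.467 − 5 = 13.533 cmH2O.
Vt = C × 13.533 = 28.9 × 13.533 = 391.1 mL.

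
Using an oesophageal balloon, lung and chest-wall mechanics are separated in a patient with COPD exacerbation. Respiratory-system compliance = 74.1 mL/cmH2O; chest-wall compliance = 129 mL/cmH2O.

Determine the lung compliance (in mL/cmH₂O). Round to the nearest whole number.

1/CL = 1/Crs − 1/Ccw.
1/CL = 1/74.1 − 1/129 = 0.005743.
CL = 174.13 mL/cmH2O.

174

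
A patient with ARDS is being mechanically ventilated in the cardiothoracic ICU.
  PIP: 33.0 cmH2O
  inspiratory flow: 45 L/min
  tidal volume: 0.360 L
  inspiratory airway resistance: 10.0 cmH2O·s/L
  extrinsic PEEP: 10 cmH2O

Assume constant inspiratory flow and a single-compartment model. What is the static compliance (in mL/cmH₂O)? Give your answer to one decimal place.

23.2

Flow: 45 L/min ÷ 60 = 0.75 L/s.
Equation of motion (constant flow): PIP = Vt/C + R·V̇ + PEEP.
Vt/C = PIP − R·V̇ − PEEP = 33.0 − 10.0×0.75 − 10 = 33.0 − 7.5 − 10 = 15.5 cmH2O.
C = Vt / 15.5 = 360 / 15.5 = 23.226 mL/cmH2O.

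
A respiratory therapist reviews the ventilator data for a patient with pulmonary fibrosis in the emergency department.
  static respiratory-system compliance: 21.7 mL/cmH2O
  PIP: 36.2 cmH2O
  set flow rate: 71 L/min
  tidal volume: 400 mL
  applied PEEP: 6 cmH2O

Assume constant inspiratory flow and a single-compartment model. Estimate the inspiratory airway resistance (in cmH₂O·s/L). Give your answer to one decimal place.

Flow: 71 L/min ÷ 60 = 1.1833 L/s.
Equation of motion (constant flow): PIP = Vt/C + R·V̇ + PEEP.
R·V̇ = PIP − Vt/C − PEEP = 36.2 − 400/21.7 − 6 = 36.2 − 18.433 − 6 = 11.767 cmH2O.
R = 11.767 / 1.1833 = 9.944 cmH2O·s/L.

9.9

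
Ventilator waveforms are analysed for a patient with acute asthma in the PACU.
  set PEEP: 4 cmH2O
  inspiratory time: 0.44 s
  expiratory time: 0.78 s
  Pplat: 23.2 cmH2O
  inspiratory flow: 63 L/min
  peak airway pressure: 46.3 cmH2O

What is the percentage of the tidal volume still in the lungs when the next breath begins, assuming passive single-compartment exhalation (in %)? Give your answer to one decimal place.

Flow: 63 L/min ÷ 60 = 1.05 L/s.
Vt = flow × Ti = 1.05 L/s × 0.44 s × 1000 mL/L = 462.0 mL.
R = (PIP − Pplat)/V̇ = (46.3 − 23.2) / 1.05 = 23.1/1.05 = 22.0 cmH2O·s/L.
C = Vt/(Pplat − PEEP) = 462.0 / (23.2 − 4) = 462.0/19.2 = 24.063 mL/cmH2O.
τ = R × C = 22.0 × 0.02406 L/cmH2O = 0.5293 s.
Fraction remaining at end-expiration = e^(−Te/τ) = e^(−0.78/0.5293) = 0.2291 → 22.91%.

22.9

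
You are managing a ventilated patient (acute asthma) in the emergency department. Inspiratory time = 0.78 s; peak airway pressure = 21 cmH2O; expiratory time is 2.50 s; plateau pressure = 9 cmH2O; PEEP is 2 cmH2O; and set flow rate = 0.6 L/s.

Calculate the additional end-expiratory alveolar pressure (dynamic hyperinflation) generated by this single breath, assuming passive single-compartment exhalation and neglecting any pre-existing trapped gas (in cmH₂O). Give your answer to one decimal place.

Vt = flow × Ti = 0.6 L/s × 0.78 s × 1000 mL/L = 468.0 mL.
R = (PIP − Pplat)/V̇ = (21 − 9) / 0.6 = 12.0/0.6 = 20.0 cmH2O·s/L.
C = Vt/(Pplat − PEEP) = 468.0 / (9 − 2) = 468.0/7.0 = 66.857 mL/cmH2O.
τ = R × C = 20.0 × 0.06686 L/cmH2O = 1.337 s.
Fraction remaining = e^(−Te/τ) = e^(−2.50/1.337) = 0.1541; trapped volume = 468.0 × 0.1541 = 72.119 mL.
Additional alveolar pressure from trapping ≈ V_trapped / C = 72.119 / 66.857 = 1.079 cmH2O.

1.1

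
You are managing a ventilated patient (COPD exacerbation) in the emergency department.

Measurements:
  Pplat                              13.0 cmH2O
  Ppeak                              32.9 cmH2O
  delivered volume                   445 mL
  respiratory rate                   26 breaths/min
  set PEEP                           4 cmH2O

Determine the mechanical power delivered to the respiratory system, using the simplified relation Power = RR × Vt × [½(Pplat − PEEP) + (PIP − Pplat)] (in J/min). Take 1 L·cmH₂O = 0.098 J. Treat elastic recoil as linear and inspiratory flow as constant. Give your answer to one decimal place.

27.7

Per-breath work = Vt × [½(Pplat−PEEP) + (PIP−Pplat)] = 0.445 × [0.5×9.0 + 19.9] = 0.445 × 24.4 = 10.858 L·cmH2O.
Power = 26 × 10.858 = 282.31 L·cmH2O/min.
× 0.098 J/(L·cmH2O) → 27.666 J/min.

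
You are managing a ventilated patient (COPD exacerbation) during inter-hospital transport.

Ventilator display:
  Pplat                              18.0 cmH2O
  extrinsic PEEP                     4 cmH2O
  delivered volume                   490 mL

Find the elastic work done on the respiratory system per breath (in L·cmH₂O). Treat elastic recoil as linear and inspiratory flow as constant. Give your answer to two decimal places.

3.43

Elastic work ≈ ½ × (Pplat − PEEP) × Vt = 0.5 × (18.0 − 4) × 0.490 L = 0.5 × 14.0 × 0.490 = 3.43 L·cmH2O.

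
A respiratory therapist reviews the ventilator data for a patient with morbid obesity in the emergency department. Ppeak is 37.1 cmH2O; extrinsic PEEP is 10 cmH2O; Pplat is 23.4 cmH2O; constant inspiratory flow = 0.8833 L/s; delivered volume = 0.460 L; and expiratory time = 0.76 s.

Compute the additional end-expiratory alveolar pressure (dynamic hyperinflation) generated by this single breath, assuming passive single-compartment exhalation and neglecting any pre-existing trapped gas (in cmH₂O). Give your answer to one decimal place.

3.2

R = (PIP − Pplat)/V̇ = (37.1 − 23.4) / 0.8833 = 13.7/0.8833 = 15.51 cmH2O·s/L.
C = Vt/(Pplat − PEEP) = 460.0 / (23.4 − 10) = 460.0/13.4 = 34.328 mL/cmH2O.
τ = R × C = 15.51 × 0.03433 L/cmH2O = 0.5325 s.
Fraction remaining = e^(−Te/τ) = e^(−0.76/0.5325) = 0.24; trapped volume = 460.0 × 0.24 = 110.4 mL.
Additional alveolar pressure from trapping ≈ V_trapped / C = 110.4 / 34.328 = 3.216 cmH2O.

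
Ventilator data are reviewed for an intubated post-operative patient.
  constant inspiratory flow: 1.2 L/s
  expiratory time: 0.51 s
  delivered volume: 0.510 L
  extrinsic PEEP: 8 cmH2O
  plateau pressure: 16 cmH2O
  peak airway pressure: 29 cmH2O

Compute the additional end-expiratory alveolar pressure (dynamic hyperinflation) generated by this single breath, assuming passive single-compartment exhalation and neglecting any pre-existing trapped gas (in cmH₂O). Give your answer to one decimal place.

3.8

R = (PIP − Pplat)/V̇ = (29 − 16) / 1.2 = 13.0/1.2 = 10.833 cmH2O·s/L.
C = Vt/(Pplat − PEEP) = 510.0 / (16 − 8) = 510.0/8.0 = 63.75 mL/cmH2O.
τ = R × C = 10.833 × 0.06375 L/cmH2O = 0.6906 s.
Fraction remaining = e^(−Te/τ) = e^(−0.51/0.6906) = 0.4778; trapped volume = 510.0 × 0.4778 = 243.68 mL.
Additional alveolar pressure from trapping ≈ V_trapped / C = 243.68 / 63.75 = 3.822 cmH2O.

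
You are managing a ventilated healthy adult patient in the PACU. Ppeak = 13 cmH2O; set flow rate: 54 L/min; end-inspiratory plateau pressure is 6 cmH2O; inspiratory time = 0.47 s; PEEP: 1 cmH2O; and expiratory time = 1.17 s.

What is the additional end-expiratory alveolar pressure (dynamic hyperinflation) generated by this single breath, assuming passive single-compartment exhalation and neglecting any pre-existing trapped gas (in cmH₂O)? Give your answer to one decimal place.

0.8

Flow: 54 L/min ÷ 60 = 0.9 L/s.
Vt = flow × Ti = 0.9 L/s × 0.47 s × 1000 mL/L = 423.0 mL.
R = (PIP − Pplat)/V̇ = (13 − 6) / 0.9 = 7.0/0.9 = 7.778 cmH2O·s/L.
C = Vt/(Pplat − PEEP) = 423.0 / (6 − 1) = 423.0/5.0 = 84.6 mL/cmH2O.
τ = R × C = 7.778 × 0.0846 L/cmH2O = 0.658 s.
Fraction remaining = e^(−Te/τ) = e^(−1.17/0.658) = 0.169; trapped volume = 423.0 × 0.169 = 71.487 mL.
Additional alveolar pressure from trapping ≈ V_trapped / C = 71.487 / 84.6 = 0.845 cmH2O.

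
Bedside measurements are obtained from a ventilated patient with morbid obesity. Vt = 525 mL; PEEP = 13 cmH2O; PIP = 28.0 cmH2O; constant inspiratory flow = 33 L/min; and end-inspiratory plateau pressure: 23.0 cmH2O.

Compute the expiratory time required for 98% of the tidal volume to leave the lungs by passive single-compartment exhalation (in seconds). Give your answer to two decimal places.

1.87

Flow: 33 L/min ÷ 60 = 0.55 L/s.
R = (PIP − Pplat)/V̇ = (28.0 − 23.0) / 0.55 = 5.0/0.55 = 9.091 cmH2O·s/L.
C = Vt/(Pplat − PEEP) = 525.0 / (23.0 − 13) = 525.0/10.0 = 52.5 mL/cmH2O.
τ = R × C = 9.091 × 0.0525 L/cmH2O = 0.4773 s.
t = −τ·ln(1 − 0.98) = −0.4773·ln(0.02) = 1.867 s.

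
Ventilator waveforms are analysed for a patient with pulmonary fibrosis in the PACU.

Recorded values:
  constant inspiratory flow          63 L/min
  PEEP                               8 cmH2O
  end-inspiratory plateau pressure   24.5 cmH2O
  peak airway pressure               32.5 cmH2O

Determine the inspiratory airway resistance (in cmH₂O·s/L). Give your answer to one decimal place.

Flow: 63 L/min ÷ 60 = 1.05 L/s.
Raw = (PIP − Pplat) / flow = (32.5 − 24.5) / 1.05 = 8.0 / 1.05 = 7.619 cmH2O·s/L.

7.6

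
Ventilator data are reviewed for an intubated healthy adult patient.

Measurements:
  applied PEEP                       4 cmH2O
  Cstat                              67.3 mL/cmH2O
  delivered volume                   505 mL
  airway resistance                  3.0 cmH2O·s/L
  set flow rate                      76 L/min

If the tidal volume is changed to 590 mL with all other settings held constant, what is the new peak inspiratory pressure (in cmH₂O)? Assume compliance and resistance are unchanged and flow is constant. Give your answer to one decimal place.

Flow: 76 L/min ÷ 60 = 1.2667 L/s.
PIP = Vt/C + R·V̇ + PEEP (constant-flow equation of motion).
Only the elastic term changes: ΔPIP = ΔVt / C = (590 − 505) / 67.3 = 1.263 cmH2O.
Original PIP = 505/67.3 + 3.0×1.2667 + 4 = 15.304 cmH2O; new PIP = 15.304 + (1.263) = 16.567 cmH2O.

16.6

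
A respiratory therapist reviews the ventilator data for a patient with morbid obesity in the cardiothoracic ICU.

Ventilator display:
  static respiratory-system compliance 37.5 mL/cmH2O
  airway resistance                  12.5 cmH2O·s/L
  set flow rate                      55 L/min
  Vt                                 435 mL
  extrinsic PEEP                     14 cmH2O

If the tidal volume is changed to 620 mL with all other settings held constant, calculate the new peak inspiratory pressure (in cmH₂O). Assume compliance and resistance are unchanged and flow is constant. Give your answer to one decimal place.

42.0

Flow: 55 L/min ÷ 60 = 0.9167 L/s.
PIP = Vt/C + R·V̇ + PEEP (constant-flow equation of motion).
Only the elastic term changes: ΔPIP = ΔVt / C = (620 − 435) / 37.5 = 4.933 cmH2O.
Original PIP = 435/37.5 + 12.5×0.9167 + 14 = 37.059 cmH2O; new PIP = 37.059 + (4.933) = 41.992 cmH2O.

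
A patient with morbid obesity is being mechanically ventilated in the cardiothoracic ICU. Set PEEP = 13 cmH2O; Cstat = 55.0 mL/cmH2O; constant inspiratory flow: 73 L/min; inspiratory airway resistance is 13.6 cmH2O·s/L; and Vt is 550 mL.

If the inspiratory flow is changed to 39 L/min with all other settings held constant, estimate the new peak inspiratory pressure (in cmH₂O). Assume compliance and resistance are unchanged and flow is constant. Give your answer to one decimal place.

31.8

Flow: 73 L/min ÷ 60 = 1.2167 L/s.
New flow: 39 L/min ÷ 60 = 0.65 L/s.
PIP = Vt/C + R·V̇ + PEEP (constant-flow equation of motion).
Only the resistive term changes: ΔPIP = R × ΔV̇ = 13.6 × (0.65 − 1.2167) = 13.6 × -0.5667 = -7.707 cmH2O.
Original PIP = 550/55.0 + 13.6×1.2167 + 13 = 39.547 cmH2O; new PIP = 39.547 + (-7.707) = 31.84 cmH2O.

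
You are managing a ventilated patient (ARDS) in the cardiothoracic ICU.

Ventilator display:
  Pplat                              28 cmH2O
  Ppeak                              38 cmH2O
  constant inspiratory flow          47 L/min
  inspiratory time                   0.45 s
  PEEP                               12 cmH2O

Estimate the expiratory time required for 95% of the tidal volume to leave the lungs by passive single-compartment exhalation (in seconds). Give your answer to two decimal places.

0.84

Flow: 47 L/min ÷ 60 = 0.7833 L/s.
Vt = flow × Ti = 0.7833 L/s × 0.45 s × 1000 mL/L = 352.49 mL.
R = (PIP − Pplat)/V̇ = (38 − 28) / 0.7833 = 10.0/0.7833 = 12.767 cmH2O·s/L.
C = Vt/(Pplat − PEEP) = 352.49 / (28 − 12) = 352.49/16.0 = 22.031 mL/cmH2O.
τ = R × C = 12.767 × 0.02203 L/cmH2O = 0.2813 s.
t = −τ·ln(1 − 0.95) = −0.2813·ln(0.05) = 0.8427 s.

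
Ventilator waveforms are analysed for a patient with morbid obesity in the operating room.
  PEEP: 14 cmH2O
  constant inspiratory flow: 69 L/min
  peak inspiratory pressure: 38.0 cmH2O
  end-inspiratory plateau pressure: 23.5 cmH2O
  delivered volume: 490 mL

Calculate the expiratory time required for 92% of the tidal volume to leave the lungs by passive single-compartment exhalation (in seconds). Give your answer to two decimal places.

Flow: 69 L/min ÷ 60 = 1.15 L/s.
R = (PIP − Pplat)/V̇ = (38.0 − 23.5) / 1.15 = 14.5/1.15 = 12.609 cmH2O·s/L.
C = Vt/(Pplat − PEEP) = 490.0 / (23.5 − 14) = 490.0/9.5 = 51.579 mL/cmH2O.
τ = R × C = 12.609 × 0.05158 L/cmH2O = 0.6504 s.
t = −τ·ln(1 − 0.92) = −0.6504·ln(0.08) = 1.643 s.

1.64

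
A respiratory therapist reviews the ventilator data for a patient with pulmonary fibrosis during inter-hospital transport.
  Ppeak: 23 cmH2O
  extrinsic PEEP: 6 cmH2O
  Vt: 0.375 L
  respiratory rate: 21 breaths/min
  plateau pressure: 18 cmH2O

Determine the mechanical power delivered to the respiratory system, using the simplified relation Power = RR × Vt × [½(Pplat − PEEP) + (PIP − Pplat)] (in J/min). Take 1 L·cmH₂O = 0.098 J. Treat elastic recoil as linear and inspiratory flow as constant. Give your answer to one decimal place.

8.5

Per-breath work = Vt × [½(Pplat−PEEP) + (PIP−Pplat)] = 0.375 × [0.5×12.0 + 5.0] = 0.375 × 11.0 = 4.125 L·cmH2O.
Power = 21 × 4.125 = 86.625 L·cmH2O/min.
× 0.098 J/(L·cmH2O) → 8.489 J/min.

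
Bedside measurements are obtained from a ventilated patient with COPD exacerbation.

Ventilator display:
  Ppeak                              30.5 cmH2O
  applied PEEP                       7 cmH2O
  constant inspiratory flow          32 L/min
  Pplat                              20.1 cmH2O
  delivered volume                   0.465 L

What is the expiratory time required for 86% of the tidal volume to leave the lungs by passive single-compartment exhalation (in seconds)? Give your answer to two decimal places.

Flow: 32 L/min ÷ 60 = 0.5333 L/s.
R = (PIP − Pplat)/V̇ = (30.5 − 20.1) / 0.5333 = 10.4/0.5333 = 19.501 cmH2O·s/L.
C = Vt/(Pplat − PEEP) = 465.0 / (20.1 − 7) = 465.0/13.1 = 35.496 mL/cmH2O.
τ = R × C = 19.501 × 0.0355 L/cmH2O = 0.6923 s.
t = −τ·ln(1 − 0.86) = −0.6923·ln(0.14) = 1.361 s.

1.36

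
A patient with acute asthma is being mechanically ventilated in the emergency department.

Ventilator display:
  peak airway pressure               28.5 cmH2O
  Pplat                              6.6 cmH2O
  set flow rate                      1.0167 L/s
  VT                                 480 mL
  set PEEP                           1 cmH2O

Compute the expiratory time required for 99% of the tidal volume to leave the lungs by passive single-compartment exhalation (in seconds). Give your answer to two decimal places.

R = (PIP − Pplat)/V̇ = (28.5 − 6.6) / 1.0167 = 21.9/1.0167 = 21.54 cmH2O·s/L.
C = Vt/(Pplat − PEEP) = 480.0 / (6.6 − 1) = 480.0/5.6 = 85.714 mL/cmH2O.
τ = R × C = 21.54 × 0.08571 L/cmH2O = 1.846 s.
t = −τ·ln(1 − 0.99) = −1.846·ln(0.01) = 8.501 s.

8.50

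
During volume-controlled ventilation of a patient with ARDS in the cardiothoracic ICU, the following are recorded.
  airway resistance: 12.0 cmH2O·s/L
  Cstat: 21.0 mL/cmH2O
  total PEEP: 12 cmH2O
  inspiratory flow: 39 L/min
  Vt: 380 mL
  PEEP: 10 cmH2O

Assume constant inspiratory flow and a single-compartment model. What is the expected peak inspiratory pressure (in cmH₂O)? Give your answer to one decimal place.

Flow: 39 L/min ÷ 60 = 0.65 L/s.
Total PEEP = 12 cmH2O (set 10 + intrinsic 2); this is the baseline alveolar pressure.
Equation of motion (constant flow): PIP = Vt/C + R·V̇ + PEEP.
PIP = 380/21.0 + 12.0×0.65 + 12 = 18.095 + 7.8 + 12 = 37.895 cmH2O.

37.9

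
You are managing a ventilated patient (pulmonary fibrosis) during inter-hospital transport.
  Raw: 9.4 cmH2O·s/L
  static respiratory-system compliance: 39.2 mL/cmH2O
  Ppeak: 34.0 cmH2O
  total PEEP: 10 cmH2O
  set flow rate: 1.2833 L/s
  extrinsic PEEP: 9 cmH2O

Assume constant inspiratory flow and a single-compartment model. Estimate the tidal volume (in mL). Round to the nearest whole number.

468

Total PEEP = 10 cmH2O (set 9 + intrinsic 1); this is the baseline alveolar pressure.
Equation of motion (constant flow): PIP = Vt/C + R·V̇ + PEEP.
Vt/C = PIP − R·V̇ − PEEP = 34.0 − 12.063 − 10 = 11.937 cmH2O.
Vt = C × 11.937 = 39.2 × 11.937 = 467.93 mL.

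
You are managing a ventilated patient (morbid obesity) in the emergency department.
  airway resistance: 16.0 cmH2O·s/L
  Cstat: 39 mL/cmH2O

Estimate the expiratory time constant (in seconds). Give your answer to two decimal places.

τ = R × C = 16.0 × 39 mL/cmH2O = 16.0 × 0.039 L/cmH2O = 0.624 s.

0.62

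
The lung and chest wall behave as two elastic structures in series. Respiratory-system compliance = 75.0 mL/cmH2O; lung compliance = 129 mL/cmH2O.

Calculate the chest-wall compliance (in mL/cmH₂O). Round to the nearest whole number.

179

1/Ccw = 1/Crs − 1/CL.
1/Ccw = 1/75.0 − 1/129 = 0.005581.
Ccw = 179.18 mL/cmH2O.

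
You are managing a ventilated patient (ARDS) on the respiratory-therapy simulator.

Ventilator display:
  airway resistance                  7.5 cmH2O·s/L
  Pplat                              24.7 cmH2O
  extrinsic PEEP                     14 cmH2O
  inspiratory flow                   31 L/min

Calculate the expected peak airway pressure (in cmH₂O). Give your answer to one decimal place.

28.6

Flow: 31 L/min ÷ 60 = 0.5167 L/s.
PIP = Pplat + Raw × flow = 24.7 + 7.5 × 0.5167 = 24.7 + 3.875 = 28.575 cmH2O.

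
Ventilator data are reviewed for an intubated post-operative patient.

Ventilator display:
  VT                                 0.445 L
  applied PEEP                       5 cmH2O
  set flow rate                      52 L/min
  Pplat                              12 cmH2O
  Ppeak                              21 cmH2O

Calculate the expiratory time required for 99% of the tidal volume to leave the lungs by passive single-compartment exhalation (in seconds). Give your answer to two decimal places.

Flow: 52 L/min ÷ 60 = 0.8667 L/s.
R = (PIP − Pplat)/V̇ = (21 − 12) / 0.8667 = 9.0/0.8667 = 10.384 cmH2O·s/L.
C = Vt/(Pplat − PEEP) = 445.0 / (12 − 5) = 445.0/7.0 = 63.571 mL/cmH2O.
τ = R × C = 10.384 × 0.06357 L/cmH2O = 0.6601 s.
t = −τ·ln(1 − 0.99) = −0.6601·ln(0.01) = 3.04 s.

3.04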